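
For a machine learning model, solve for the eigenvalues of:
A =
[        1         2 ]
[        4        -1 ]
λ = -3, 3

Solve det(A - λI) = 0. For a 2×2 matrix the characteristic equation is λ² - (trace)λ + det = 0.
trace(A) = a + d = 1 - 1 = 0.
det(A) = a*d - b*c = (1)*(-1) - (2)*(4) = -1 - 8 = -9.
Characteristic equation: λ² - (0)λ + (-9) = 0.
Discriminant = (0)² - 4*(-9) = 0 + 36 = 36.
λ = (0 ± √36) / 2 = (0 ± 6) / 2 = -3, 3.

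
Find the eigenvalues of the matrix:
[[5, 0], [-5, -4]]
λ = -4 and λ = 5

Characteristic equation: det(A - λI) = 0
λ² - (trace)λ + (det) = 0
λ² - (1)λ + (-20) = 0
λ² - 1λ - 20 = 0
Solving: λ = -4, 5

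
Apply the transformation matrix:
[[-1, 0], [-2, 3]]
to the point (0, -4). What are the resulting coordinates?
(0, -12)

Matrix multiplication:
[[-1, 0], [-2, 3]] × [0, -4]ᵀ
= [-1×0 + 0×-4, -2×0 + 3×-4]ᵀ
= [0.0000, -12.0000]ᵀ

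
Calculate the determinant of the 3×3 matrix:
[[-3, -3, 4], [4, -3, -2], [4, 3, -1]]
81

Expansion along first row:
det = -3·det([[-3,-2],[3,-1]]) - -3·det([[4,-2],[4,-1]]) + 4·det([[4,-3],[4,3]])
    = -3·(-3·-1 - -2·3) - -3·(4·-1 - -2·4) + 4·(4·3 - -3·4)
    = -3·9 - -3·4 + 4·24
    = -27 + 12 + 96 = 81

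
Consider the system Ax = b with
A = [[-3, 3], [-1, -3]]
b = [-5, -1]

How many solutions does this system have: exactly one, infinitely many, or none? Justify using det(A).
Exactly one solution

Compute det(A) = (-3)*(-3) - (3)*(-1) = 12.
Because det(A) ≠ 0, A is invertible and Ax = b has a unique solution for every b (here x = A⁻¹ b).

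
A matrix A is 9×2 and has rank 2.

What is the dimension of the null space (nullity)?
0

The rank-nullity theorem for an m×n matrix states:
rank(A) + nullity(A) = n (the number of columns).
Here n = 2 and rank(A) = 2, so nullity(A) = 2 - 2 = 0.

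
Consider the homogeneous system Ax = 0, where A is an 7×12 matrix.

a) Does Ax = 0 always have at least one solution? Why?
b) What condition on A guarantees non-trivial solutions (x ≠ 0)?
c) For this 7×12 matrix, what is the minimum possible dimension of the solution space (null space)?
a) Yes, x = 0 is always a solution. b) When A has linearly dependent columns (rank < n). c) Minimum nullity = 5.

a) x = 0 satisfies A·0 = 0, so the zero vector is always a solution.
b) Non-trivial solutions exist iff the columns of A are linearly dependent, equivalently rank(A) < n (the number of columns).
c) By rank-nullity, rank(A) + nullity(A) = n = 12. Since A has only 7 rows, rank(A) ≤ 7, so nullity(A) ≥ 12 - 7 = 5.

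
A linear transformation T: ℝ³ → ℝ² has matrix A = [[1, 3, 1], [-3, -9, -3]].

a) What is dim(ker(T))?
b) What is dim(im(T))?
dim(ker) = 2, dim(im) = 1

Observe that row 2 = -3 × row 1 (so the rows are linearly dependent).
Thus rank(A) = 1 (only one linearly independent row).
dim(im(T)) = rank(A) = 1.
By the rank-nullity theorem applied to T: ℝ³ → ℝ², rank(A) + nullity(A) = 3 (the domain dimension), so dim(ker(T)) = 3 - 1 = 2.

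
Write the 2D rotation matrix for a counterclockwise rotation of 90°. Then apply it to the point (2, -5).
R = [[0, -1], [1, 0]]; R·(2, -5) = (5, 2)

Rotation matrix formula: R(θ) = [[cos θ, -sin θ], [sin θ, cos θ]]
For θ = 90°:
cos(90°) = 0
sin(90°) = 1
R = [[0, -1], [1, 0]]
Apply to (2, -5): [0·2 + (-1)·-5, 1·2 + 0·-5] = (5, 2)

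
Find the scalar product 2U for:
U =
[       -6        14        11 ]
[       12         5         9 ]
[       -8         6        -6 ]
2U =
[      -12        28        22 ]
[       24        10        18 ]
[      -16        12       -12 ]

Scalar multiplication is elementwise: (2U)[i][j] = 2 * U[i][j].
  (2U)[0][0] = 2 * (-6) = -12
  (2U)[0][1] = 2 * (14) = 28
  (2U)[0][2] = 2 * (11) = 22
  (2U)[1][0] = 2 * (12) = 24
  (2U)[1][1] = 2 * (5) = 10
  (2U)[1][2] = 2 * (9) = 18
  (2U)[2][0] = 2 * (-8) = -16
  (2U)[2][1] = 2 * (6) = 12
  (2U)[2][2] = 2 * (-6) = -12
2U =
[      -12        28        22 ]
[       24        10        18 ]
[      -16        12       -12 ]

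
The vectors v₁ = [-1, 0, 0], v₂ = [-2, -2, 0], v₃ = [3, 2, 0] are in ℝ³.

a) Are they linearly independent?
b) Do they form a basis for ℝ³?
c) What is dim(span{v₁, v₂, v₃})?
Not independent, not a basis, dim(span) = 2

Check whether v₃ can be written as a linear combination of v₁ and v₂.
v₃ = (-1)·v₁ + (-1)·v₂ = [3, 2, 0], so the three vectors are linearly dependent.
Thus they do not form a basis for ℝ³, and dim(span{v₁, v₂, v₃}) = 2 (spanned by v₁ and v₂).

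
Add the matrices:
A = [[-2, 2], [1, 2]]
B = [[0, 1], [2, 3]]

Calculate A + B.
[[-2, 3], [3, 5]]

Add corresponding elements:
(-2)+(0)=-2
(2)+(1)=3
(1)+(2)=3
(2)+(3)=5
A + B = [[-2, 3], [3, 5]]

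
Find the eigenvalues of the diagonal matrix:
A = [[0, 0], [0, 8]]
λ₁ = 0, λ₂ = 8

The characteristic polynomial of A is det(A - λI) = (0 - λ)(8 - λ) = 0.
The roots are λ = 0 and λ = 8, so the eigenvalues are the diagonal entries.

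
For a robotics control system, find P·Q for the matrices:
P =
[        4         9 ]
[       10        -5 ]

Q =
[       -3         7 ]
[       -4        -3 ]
PQ =
[      -48         1 ]
[      -10        85 ]

Matrix multiplication: (PQ)[i][j] = sum over k of P[i][k] * Q[k][j].
  (PQ)[0][0] = (4)*(-3) + (9)*(-4) = -48
  (PQ)[0][1] = (4)*(7) + (9)*(-3) = 1
  (PQ)[1][0] = (10)*(-3) + (-5)*(-4) = -10
  (PQ)[1][1] = (10)*(7) + (-5)*(-3) = 85
PQ =
[      -48         1 ]
[      -10        85 ]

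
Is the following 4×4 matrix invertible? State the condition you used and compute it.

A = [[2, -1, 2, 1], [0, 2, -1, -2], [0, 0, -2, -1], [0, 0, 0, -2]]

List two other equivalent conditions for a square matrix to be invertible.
Yes, invertible; det(A) = 16 ≠ 0. Equivalent conditions: rank(A) = 4; Ax = 0 has only the trivial solution; 0 is not an eigenvalue; the columns of A are linearly independent.

To check invertibility, compute det(A).
The given matrix is triangular, so det(A) equals the product of its diagonal entries = 16 ≠ 0.
Since det(A) ≠ 0, A is invertible.
Equivalent conditions for a square matrix A to be invertible:
- rank(A) = 4 (full rank).
- The homogeneous system Ax = 0 has only the trivial solution x = 0.
- 0 is not an eigenvalue of A.
- The columns (equivalently rows) of A are linearly independent.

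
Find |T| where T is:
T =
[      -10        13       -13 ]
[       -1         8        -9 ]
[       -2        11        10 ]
det(T) = -1491

Expand along row 0 (cofactor expansion): det(T) = a*(e*i - f*h) - b*(d*i - f*g) + c*(d*h - e*g), where the 3×3 is [[a, b, c], [d, e, f], [g, h, i]].
Minor M_00 = (8)*(10) - (-9)*(11) = 80 + 99 = 179.
Minor M_01 = (-1)*(10) - (-9)*(-2) = -10 - 18 = -28.
Minor M_02 = (-1)*(11) - (8)*(-2) = -11 + 16 = 5.
det(T) = (-10)*(179) - (13)*(-28) + (-13)*(5) = -1790 + 364 - 65 = -1491.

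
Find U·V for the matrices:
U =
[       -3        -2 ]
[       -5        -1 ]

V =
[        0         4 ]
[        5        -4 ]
UV =
[      -10        -4 ]
[       -5       -16 ]

Matrix multiplication: (UV)[i][j] = sum over k of U[i][k] * V[k][j].
  (UV)[0][0] = (-3)*(0) + (-2)*(5) = -10
  (UV)[0][1] = (-3)*(4) + (-2)*(-4) = -4
  (UV)[1][0] = (-5)*(0) + (-1)*(5) = -5
  (UV)[1][1] = (-5)*(4) + (-1)*(-4) = -16
UV =
[      -10        -4 ]
[       -5       -16 ]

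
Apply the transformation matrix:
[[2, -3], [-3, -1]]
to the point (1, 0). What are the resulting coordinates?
(2, -3)

Matrix multiplication:
[[2, -3], [-3, -1]] × [1, 0]ᵀ
= [2×1 + -3×0, -3×1 + -1×0]ᵀ
= [2.0000, -3.0000]ᵀ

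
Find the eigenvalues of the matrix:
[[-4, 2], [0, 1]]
λ = -4 and λ = 1

Characteristic equation: det(A - λI) = 0
λ² - (trace)λ + (det) = 0
λ² - (-3)λ + (-4) = 0
λ² + 3λ - 4 = 0
Solving: λ = -4, 1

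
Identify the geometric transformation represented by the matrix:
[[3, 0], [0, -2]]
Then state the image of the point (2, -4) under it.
non-uniform scaling by (3, -2); image of (2, -4) is (6, 8)

This is diagonal with distinct entries, so it scales the x-axis by 3 and the y-axis by -2.
The matrix [[3, 0], [0, -2]] represents: non-uniform scaling by (3, -2).
Applying it to (2, -4): [3·2 + 0·-4, 0·2 + -2·-4] = (6, 8).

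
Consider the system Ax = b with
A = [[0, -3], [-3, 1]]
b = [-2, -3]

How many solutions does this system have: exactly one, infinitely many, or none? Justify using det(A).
Exactly one solution

Compute det(A) = (0)*(1) - (-3)*(-3) = -9.
Because det(A) ≠ 0, A is invertible and Ax = b has a unique solution for every b (here x = A⁻¹ b).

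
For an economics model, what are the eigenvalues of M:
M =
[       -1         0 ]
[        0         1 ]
λ = -1, 1

Solve det(M - λI) = 0. For a 2×2 matrix the characteristic equation is λ² - (trace)λ + det = 0.
trace(M) = a + d = -1 + 1 = 0.
det(M) = a*d - b*c = (-1)*(1) - (0)*(0) = -1 - 0 = -1.
Characteristic equation: λ² - (0)λ + (-1) = 0.
Discriminant = (0)² - 4*(-1) = 0 + 4 = 4.
λ = (0 ± √4) / 2 = (0 ± 2) / 2 = -1, 1.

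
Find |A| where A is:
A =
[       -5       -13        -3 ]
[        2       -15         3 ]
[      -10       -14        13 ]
det(A) = 2027

Expand along row 0 (cofactor expansion): det(A) = a*(e*i - f*h) - b*(d*i - f*g) + c*(d*h - e*g), where the 3×3 is [[a, b, c], [d, e, f], [g, h, i]].
Minor M_00 = (-15)*(13) - (3)*(-14) = -195 + 42 = -153.
Minor M_01 = (2)*(13) - (3)*(-10) = 26 + 30 = 56.
Minor M_02 = (2)*(-14) - (-15)*(-10) = -28 - 150 = -178.
det(A) = (-5)*(-153) - (-13)*(56) + (-3)*(-178) = 765 + 728 + 534 = 2027.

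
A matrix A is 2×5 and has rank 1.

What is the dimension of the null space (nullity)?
4

The rank-nullity theorem for an m×n matrix states:
rank(A) + nullity(A) = n (the number of columns).
Here n = 5 and rank(A) = 1, so nullity(A) = 5 - 1 = 4.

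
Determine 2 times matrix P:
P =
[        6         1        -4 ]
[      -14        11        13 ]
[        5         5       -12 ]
2P =
[       12         2        -8 ]
[      -28        22        26 ]
[       10        10       -24 ]

Scalar multiplication is elementwise: (2P)[i][j] = 2 * P[i][j].
  (2P)[0][0] = 2 * (6) = 12
  (2P)[0][1] = 2 * (1) = 2
  (2P)[0][2] = 2 * (-4) = -8
  (2P)[1][0] = 2 * (-14) = -28
  (2P)[1][1] = 2 * (11) = 22
  (2P)[1][2] = 2 * (13) = 26
  (2P)[2][0] = 2 * (5) = 10
  (2P)[2][1] = 2 * (5) = 10
  (2P)[2][2] = 2 * (-12) = -24
2P =
[       12         2        -8 ]
[      -28        22        26 ]
[       10        10       -24 ]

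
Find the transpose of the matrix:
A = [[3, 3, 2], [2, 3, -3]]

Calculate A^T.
[[3, 2], [3, 3], [2, -3]]

The transpose sends entry (i,j) to (j,i); rows become columns.
Row 0 of A: [3, 3, 2] -> column 0 of A^T.
Row 1 of A: [2, 3, -3] -> column 1 of A^T.
A^T = [[3, 2], [3, 3], [2, -3]]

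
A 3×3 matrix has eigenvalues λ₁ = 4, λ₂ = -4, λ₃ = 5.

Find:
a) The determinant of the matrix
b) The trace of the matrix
det = -80, trace = 5

Two standard eigenvalue identities:
- det(A) equals the product of the eigenvalues (counted with multiplicity).
- trace(A) equals the sum of the eigenvalues.
det(A) = (4)*(-4)*(5) = -80.
trace(A) = 4 - 4 + 5 = 5.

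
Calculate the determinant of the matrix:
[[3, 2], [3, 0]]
-6

For a 2×2 matrix [[a, b], [c, d]], det = ad - bc
det = (3)(0) - (2)(3) = 0 - 6 = -6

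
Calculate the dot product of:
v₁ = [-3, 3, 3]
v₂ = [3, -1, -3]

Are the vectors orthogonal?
-21, No

The dot product is the sum of products of corresponding components.
v₁·v₂ = (-3)*(3) + (3)*(-1) + (3)*(-3) = -9 - 3 - 9 = -21.
Two vectors are orthogonal iff their dot product is 0; here the dot product is -21, so the vectors are not orthogonal.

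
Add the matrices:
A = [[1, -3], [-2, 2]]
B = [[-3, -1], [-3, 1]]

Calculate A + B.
[[-2, -4], [-5, 3]]

Add corresponding elements:
(1)+(-3)=-2
(-3)+(-1)=-4
(-2)+(-3)=-5
(2)+(1)=3
A + B = [[-2, -4], [-5, 3]]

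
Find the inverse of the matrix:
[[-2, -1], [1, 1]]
[[-1, -1], [1, 2]]

For [[a,b],[c,d]], inverse = (1/det)·[[d,-b],[-c,a]]
det = -2·1 - -1·1 = -1
Inverse = (1/-1)·[[1, 1], [-1, -2]]
        = [[-1, -1], [1, 2]]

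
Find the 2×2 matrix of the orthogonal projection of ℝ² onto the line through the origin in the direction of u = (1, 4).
[[1/17, 4/17], [4/17, 16/17]]

The orthogonal projection onto the line spanned by a nonzero vector u = (a, b) has matrix P = (u uᵀ) / (uᵀ u) = (1/(a² + b²)) · [[a², ab], [ab, b²]].
Here u = (1, 4), so a² + b² = 1 + 16 = 17.
P = (1/17) · [[1, 4], [4, 16]] = [[1/17, 4/17], [4/17, 16/17]].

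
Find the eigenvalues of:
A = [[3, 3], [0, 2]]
λ = 2, 3

Solve det(A - λI) = 0. For a 2×2 matrix this is λ² - (trace)λ + det = 0.
trace(A) = 3 + 2 = 5.
det(A) = (3)*(2) - (3)*(0) = 6 - 0 = 6.
Characteristic equation: λ² - (5)λ + (6) = 0.
Discriminant: (5)² - 4*(6) = 25 - 24 = 1.
Roots: λ = (5 ± √1) / 2 = 2, 3.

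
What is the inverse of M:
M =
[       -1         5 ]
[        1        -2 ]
det(M) = -3
M⁻¹ =
[      2/3       5/3 ]
[      1/3       1/3 ]

For a 2×2 matrix M = [[a, b], [c, d]] with det(M) ≠ 0, M⁻¹ = (1/det(M)) * [[d, -b], [-c, a]].
det(M) = (-1)*(-2) - (5)*(1) = 2 - 5 = -3.
M⁻¹ = (1/-3) * [[-2, -5], [-1, -1]].
Dividing each entry by -3 and reducing:
M⁻¹ =
[      2/3       5/3 ]
[      1/3       1/3 ]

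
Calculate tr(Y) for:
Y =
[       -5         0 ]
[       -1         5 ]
tr(Y) = -5 + 5 = 0

The trace of a square matrix is the sum of its diagonal entries.
Diagonal entries of Y: Y[0][0] = -5, Y[1][1] = 5.
tr(Y) = -5 + 5 = 0.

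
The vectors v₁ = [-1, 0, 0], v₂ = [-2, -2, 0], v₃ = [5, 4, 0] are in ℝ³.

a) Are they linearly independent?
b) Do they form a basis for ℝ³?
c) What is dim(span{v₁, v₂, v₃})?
Not independent, not a basis, dim(span) = 2

Check whether v₃ can be written as a linear combination of v₁ and v₂.
v₃ = (-1)·v₁ + (-2)·v₂ = [5, 4, 0], so the three vectors are linearly dependent.
Thus they do not form a basis for ℝ³, and dim(span{v₁, v₂, v₃}) = 2 (spanned by v₁ and v₂).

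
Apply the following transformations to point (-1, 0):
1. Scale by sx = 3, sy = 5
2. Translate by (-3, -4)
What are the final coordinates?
(-6, -4)

Step 1: Scale (-1, 0) by (sx, sy) = (3, 5) → (-3, 0)
Step 2: Translate by (-3, -4) → (-6, -4)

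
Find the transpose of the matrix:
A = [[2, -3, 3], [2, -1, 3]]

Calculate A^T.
[[2, 2], [-3, -1], [3, 3]]

The transpose sends entry (i,j) to (j,i); rows become columns.
Row 0 of A: [2, -3, 3] -> column 0 of A^T.
Row 1 of A: [2, -1, 3] -> column 1 of A^T.
A^T = [[2, 2], [-3, -1], [3, 3]]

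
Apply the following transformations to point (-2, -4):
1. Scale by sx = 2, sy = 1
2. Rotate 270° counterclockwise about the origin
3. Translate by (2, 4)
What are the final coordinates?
(-2, 8)

Step 1: Scale → (-4, -4)
Step 2: Rotate 270° → (-4, 4)
Step 3: Translate → (-2, 8)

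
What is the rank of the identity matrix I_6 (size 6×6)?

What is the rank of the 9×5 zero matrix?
rank(I_6) = 6, rank(0) = 0

The identity I_6 has 6 columns that are the standard basis vectors e_1, …, e_6. These are linearly independent, so all 6 columns are pivots and rank(I_6) = 6.
The 9×5 zero matrix has every entry zero, so every row is the zero row and there are no pivots; rank(0) = 0.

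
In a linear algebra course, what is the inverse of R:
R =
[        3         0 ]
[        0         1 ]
det(R) = 3
R⁻¹ =
[      1/3         0 ]
[        0         1 ]

For a 2×2 matrix R = [[a, b], [c, d]] with det(R) ≠ 0, R⁻¹ = (1/det(R)) * [[d, -b], [-c, a]].
det(R) = (3)*(1) - (0)*(0) = 3 - 0 = 3.
R⁻¹ = (1/3) * [[1, 0], [0, 3]].
Dividing each entry by 3 and reducing:
R⁻¹ =
[      1/3         0 ]
[        0         1 ]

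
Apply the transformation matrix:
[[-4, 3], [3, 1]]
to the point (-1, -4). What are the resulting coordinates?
(-8, -7)

Matrix multiplication:
[[-4, 3], [3, 1]] × [-1, -4]ᵀ
= [-4×-1 + 3×-4, 3×-1 + 1×-4]ᵀ
= [-8.0000, -7.0000]ᵀ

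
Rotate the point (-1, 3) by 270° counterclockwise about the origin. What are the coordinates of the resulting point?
(3, 1)

Rotation matrix R(θ) = [[cos θ, -sin θ], [sin θ, cos θ]]; for θ = 270°:
R = [[0, 1], [-1, 0]]
Result: R × [-1, 3]ᵀ = [0·-1 + (1)·3, -1·-1 + (0)·3]ᵀ = (3, 1)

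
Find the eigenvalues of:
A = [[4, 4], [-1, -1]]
λ = 0, 3

Solve det(A - λI) = 0. For a 2×2 matrix this is λ² - (trace)λ + det = 0.
trace(A) = 4 - 1 = 3.
det(A) = (4)*(-1) - (4)*(-1) = -4 + 4 = 0.
Characteristic equation: λ² - (3)λ + (0) = 0.
Discriminant: (3)² - 4*(0) = 9 - 0 = 9.
Roots: λ = (3 ± √9) / 2 = 0, 3.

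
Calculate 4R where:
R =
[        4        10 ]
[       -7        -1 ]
4R =
[       16        40 ]
[      -28        -4 ]

Scalar multiplication is elementwise: (4R)[i][j] = 4 * R[i][j].
  (4R)[0][0] = 4 * (4) = 16
  (4R)[0][1] = 4 * (10) = 40
  (4R)[1][0] = 4 * (-7) = -28
  (4R)[1][1] = 4 * (-1) = -4
4R =
[       16        40 ]
[      -28        -4 ]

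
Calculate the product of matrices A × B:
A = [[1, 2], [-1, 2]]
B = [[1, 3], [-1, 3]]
[[-1, 9], [-3, 3]]

Matrix multiplication:
C[0][0] = 1×1 + 2×-1 = -1
C[0][1] = 1×3 + 2×3 = 9
C[1][0] = -1×1 + 2×-1 = -3
C[1][1] = -1×3 + 2×3 = 3
Result: [[-1, 9], [-3, 3]]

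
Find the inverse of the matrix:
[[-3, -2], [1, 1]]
[[-1, -2], [1, 3]]

For [[a,b],[c,d]], inverse = (1/det)·[[d,-b],[-c,a]]
det = -3·1 - -2·1 = -1
Inverse = (1/-1)·[[1, 2], [-1, -3]]
        = [[-1, -2], [1, 3]]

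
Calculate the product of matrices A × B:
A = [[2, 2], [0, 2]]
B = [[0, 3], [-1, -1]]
[[-2, 4], [-2, -2]]

Matrix multiplication:
C[0][0] = 2×0 + 2×-1 = -2
C[0][1] = 2×3 + 2×-1 = 4
C[1][0] = 0×0 + 2×-1 = -2
C[1][1] = 0×3 + 2×-1 = -2
Result: [[-2, 4], [-2, -2]]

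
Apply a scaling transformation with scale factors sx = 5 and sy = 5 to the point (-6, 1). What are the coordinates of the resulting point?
(-30, 5)

Scaling matrix:
[[5, 0], [0, 5]]
Result: (-6 × 5, 1 × 5) = (-30, 5)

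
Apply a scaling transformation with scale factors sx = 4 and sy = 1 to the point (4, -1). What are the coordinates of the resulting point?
(16, -1)

Scaling matrix:
[[4, 0], [0, 1]]
Result: (4 × 4, -1 × 1) = (16, -1)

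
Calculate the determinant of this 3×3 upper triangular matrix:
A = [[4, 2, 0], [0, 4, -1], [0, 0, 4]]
64

The determinant of a triangular matrix is the product of its diagonal entries (the off-diagonal entries above the diagonal do not affect it).
det(A) = (4) * (4) * (4) = 64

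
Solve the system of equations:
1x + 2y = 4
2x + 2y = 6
x = 2, y = 1

Use elimination (row reduction):
Equation 1: 1x + 2y = 4.
Equation 2: 2x + 2y = 6.
Multiply Eq1 by 2 and Eq2 by 1: 2x + 4y = 8;  2x + 2y = 6.
Subtract: (-2)y = -2, so y = 1.
Back-substitute into Eq1: 1x + 2*(1) = 4, so x = 2.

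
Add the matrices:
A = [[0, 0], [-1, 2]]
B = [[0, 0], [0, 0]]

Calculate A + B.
[[0, 0], [-1, 2]]

Add corresponding elements:
(0)+(0)=0
(0)+(0)=0
(-1)+(0)=-1
(2)+(0)=2
A + B = [[0, 0], [-1, 2]]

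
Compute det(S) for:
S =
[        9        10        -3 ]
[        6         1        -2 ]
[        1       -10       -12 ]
det(S) = 595

Expand along row 0 (cofactor expansion): det(S) = a*(e*i - f*h) - b*(d*i - f*g) + c*(d*h - e*g), where the 3×3 is [[a, b, c], [d, e, f], [g, h, i]].
Minor M_00 = (1)*(-12) - (-2)*(-10) = -12 - 20 = -32.
Minor M_01 = (6)*(-12) - (-2)*(1) = -72 + 2 = -70.
Minor M_02 = (6)*(-10) - (1)*(1) = -60 - 1 = -61.
det(S) = (9)*(-32) - (10)*(-70) + (-3)*(-61) = -288 + 700 + 183 = 595.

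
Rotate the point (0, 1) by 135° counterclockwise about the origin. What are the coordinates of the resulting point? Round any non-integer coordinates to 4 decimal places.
(-0.7071, -0.7071)

Rotation matrix R(θ) = [[cos θ, -sin θ], [sin θ, cos θ]]; for θ = 135°:
R = [[-√2/2, -√2/2], [√2/2, -√2/2]]
Result: R × [0, 1]ᵀ = [-√2/2·0 + (-√2/2)·1, √2/2·0 + (-√2/2)·1]ᵀ = (-0.7071, -0.7071)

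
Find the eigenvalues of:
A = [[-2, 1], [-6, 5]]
λ = -1, 4

Solve det(A - λI) = 0. For a 2×2 matrix this is λ² - (trace)λ + det = 0.
trace(A) = -2 + 5 = 3.
det(A) = (-2)*(5) - (1)*(-6) = -10 + 6 = -4.
Characteristic equation: λ² - (3)λ + (-4) = 0.
Discriminant: (3)² - 4*(-4) = 9 + 16 = 25.
Roots: λ = (3 ± √25) / 2 = -1, 4.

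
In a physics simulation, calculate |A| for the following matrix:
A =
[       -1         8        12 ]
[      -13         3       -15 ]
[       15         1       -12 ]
det(A) = -3723

Expand along row 0 (cofactor expansion): det(A) = a*(e*i - f*h) - b*(d*i - f*g) + c*(d*h - e*g), where the 3×3 is [[a, b, c], [d, e, f], [g, h, i]].
Minor M_00 = (3)*(-12) - (-15)*(1) = -36 + 15 = -21.
Minor M_01 = (-13)*(-12) - (-15)*(15) = 156 + 225 = 381.
Minor M_02 = (-13)*(1) - (3)*(15) = -13 - 45 = -58.
det(A) = (-1)*(-21) - (8)*(381) + (12)*(-58) = 21 - 3048 - 696 = -3723.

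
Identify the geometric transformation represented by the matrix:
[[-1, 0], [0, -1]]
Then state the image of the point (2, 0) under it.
rotation by 180° (or reflection through origin); image of (2, 0) is (-2, 0)

This matches the form [[cos θ, -sin θ], [sin θ, cos θ]] of a rotation matrix; reading off cos θ and sin θ gives the angle.
The matrix [[-1, 0], [0, -1]] represents: rotation by 180° (or reflection through origin).
Applying it to (2, 0): [-1·2 + 0·0, 0·2 + -1·0] = (-2, 0).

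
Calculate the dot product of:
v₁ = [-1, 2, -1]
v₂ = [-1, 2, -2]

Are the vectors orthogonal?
7, No

The dot product is the sum of products of corresponding components.
v₁·v₂ = (-1)*(-1) + (2)*(2) + (-1)*(-2) = 1 + 4 + 2 = 7.
Two vectors are orthogonal iff their dot product is 0; here the dot product is 7, so the vectors are not orthogonal.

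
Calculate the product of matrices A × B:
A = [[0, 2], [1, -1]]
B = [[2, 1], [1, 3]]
[[2, 6], [1, -2]]

Matrix multiplication:
C[0][0] = 0×2 + 2×1 = 2
C[0][1] = 0×1 + 2×3 = 6
C[1][0] = 1×2 + -1×1 = 1
C[1][1] = 1×1 + -1×3 = -2
Result: [[2, 6], [1, -2]]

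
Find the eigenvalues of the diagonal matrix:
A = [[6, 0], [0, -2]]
λ₁ = 6, λ₂ = -2

The characteristic polynomial of A is det(A - λI) = (6 - λ)(-2 - λ) = 0.
The roots are λ = 6 and λ = -2, so the eigenvalues are the diagonal entries.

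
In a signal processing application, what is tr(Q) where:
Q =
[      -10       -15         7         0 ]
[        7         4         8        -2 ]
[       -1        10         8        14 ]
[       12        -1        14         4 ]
tr(Q) = -10 + 4 + 8 + 4 = 6

The trace of a square matrix is the sum of its diagonal entries.
Diagonal entries of Q: Q[0][0] = -10, Q[1][1] = 4, Q[2][2] = 8, Q[3][3] = 4.
tr(Q) = -10 + 4 + 8 + 4 = 6.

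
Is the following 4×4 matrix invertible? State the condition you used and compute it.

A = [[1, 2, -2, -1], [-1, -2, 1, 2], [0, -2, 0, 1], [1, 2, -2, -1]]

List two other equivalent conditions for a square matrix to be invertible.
No, not invertible; det(A) = 0 (two rows are equal, so the rows are linearly dependent). Equivalent conditions (failing for this A): rank(A) < 4; Ax = 0 has non-trivial solutions; 0 is an eigenvalue; the columns are linearly dependent.

To check invertibility, compute det(A).
In this matrix, row 0 and the last row are identical, so one row is a scalar multiple of another and the rows are linearly dependent.
A matrix with linearly dependent rows has det = 0 and is not invertible.
Equivalent failed conditions:
- rank(A) < 4.
- Ax = 0 has non-trivial solutions.
- 0 is an eigenvalue.
- The columns are linearly dependent.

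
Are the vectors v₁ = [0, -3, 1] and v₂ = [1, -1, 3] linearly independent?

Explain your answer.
Yes, linearly independent

Two vectors are linearly dependent iff one is a scalar multiple of the other.
No single scalar k satisfies v₂ = k·v₁ (the ratios of corresponding entries disagree), so v₁ and v₂ are linearly independent.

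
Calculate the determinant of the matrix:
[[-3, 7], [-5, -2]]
41

For a 2×2 matrix [[a, b], [c, d]], det = ad - bc
det = (-3)(-2) - (7)(-5) = 6 - -35 = 41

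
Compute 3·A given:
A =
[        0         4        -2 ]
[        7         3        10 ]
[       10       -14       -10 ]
3A =
[        0        12        -6 ]
[       21         9        30 ]
[       30       -42       -30 ]

Scalar multiplication is elementwise: (3A)[i][j] = 3 * A[i][j].
  (3A)[0][0] = 3 * (0) = 0
  (3A)[0][1] = 3 * (4) = 12
  (3A)[0][2] = 3 * (-2) = -6
  (3A)[1][0] = 3 * (7) = 21
  (3A)[1][1] = 3 * (3) = 9
  (3A)[1][2] = 3 * (10) = 30
  (3A)[2][0] = 3 * (10) = 30
  (3A)[2][1] = 3 * (-14) = -42
  (3A)[2][2] = 3 * (-10) = -30
3A =
[        0        12        -6 ]
[       21         9        30 ]
[       30       -42       -30 ]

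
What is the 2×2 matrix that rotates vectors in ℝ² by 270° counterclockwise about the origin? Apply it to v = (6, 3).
R = [[0, 1], [-1, 0]]; R·v = (3, -6)

A counterclockwise rotation by angle θ in ℝ² has matrix R(θ) = [[cos θ, -sin θ], [sin θ, cos θ]].
For θ = 270°: cos θ = 0, sin θ = -1.
R(270°) = [[0, 1], [-1, 0]].
R·v = [0·6 + (1)·3, -1·6 + 0·3] = (3, -6).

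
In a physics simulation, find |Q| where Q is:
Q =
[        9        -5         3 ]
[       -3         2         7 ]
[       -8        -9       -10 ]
det(Q) = 946

Expand along row 0 (cofactor expansion): det(Q) = a*(e*i - f*h) - b*(d*i - f*g) + c*(d*h - e*g), where the 3×3 is [[a, b, c], [d, e, f], [g, h, i]].
Minor M_00 = (2)*(-10) - (7)*(-9) = -20 + 63 = 43.
Minor M_01 = (-3)*(-10) - (7)*(-8) = 30 + 56 = 86.
Minor M_02 = (-3)*(-9) - (2)*(-8) = 27 + 16 = 43.
det(Q) = (9)*(43) - (-5)*(86) + (3)*(43) = 387 + 430 + 129 = 946.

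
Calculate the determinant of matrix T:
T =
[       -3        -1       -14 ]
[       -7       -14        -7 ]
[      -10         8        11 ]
det(T) = 2891

Expand along row 0 (cofactor expansion): det(T) = a*(e*i - f*h) - b*(d*i - f*g) + c*(d*h - e*g), where the 3×3 is [[a, b, c], [d, e, f], [g, h, i]].
Minor M_00 = (-14)*(11) - (-7)*(8) = -154 + 56 = -98.
Minor M_01 = (-7)*(11) - (-7)*(-10) = -77 - 70 = -147.
Minor M_02 = (-7)*(8) - (-14)*(-10) = -56 - 140 = -196.
det(T) = (-3)*(-98) - (-1)*(-147) + (-14)*(-196) = 294 - 147 + 2744 = 2891.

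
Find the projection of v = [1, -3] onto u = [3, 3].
[-1, -1]

The projection of v onto u is proj_u(v) = ((v·u) / (u·u)) · u.
v·u = (1)*(3) + (-3)*(3) = -6.
u·u = (3)*(3) + (3)*(3) = 18.
coefficient = -6 / 18 = -1/3.
proj_u(v) = -1/3 · [3, 3] = [-1, -1].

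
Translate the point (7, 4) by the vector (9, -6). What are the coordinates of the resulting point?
(16, -2)

Translation by (9, -6):
x' = 7 + 9 = 16
y' = 4 + -6 = -2
Homogeneous matrix: [[1, 0, 9], [0, 1, -6], [0, 0, 1]]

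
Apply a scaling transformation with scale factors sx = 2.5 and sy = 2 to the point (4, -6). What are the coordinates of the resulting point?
(10.0, -12)

Scaling matrix:
[[2.50, 0], [0, 2]]
Result: (4 × 2.5, -6 × 2) = (10.0, -12)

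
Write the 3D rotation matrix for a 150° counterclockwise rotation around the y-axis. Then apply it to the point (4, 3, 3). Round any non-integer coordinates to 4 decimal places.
R = [[-√3/2, 0, 1/2], [0, 1, 0], [-1/2, 0, -√3/2]]; R·(4, 3, 3) = (-1.9641, 3.0000, -4.5981)

Rotation matrix for 150° around y-axis:
cos(150°) = -√3/2, sin(150°) = 1/2
R = [[-√3/2, 0, 1/2], [0, 1, 0], [-1/2, 0, -√3/2]]
Apply to (4, 3, 3): R·[4, 3, 3]ᵀ = (-1.9641, 3.0000, -4.5981)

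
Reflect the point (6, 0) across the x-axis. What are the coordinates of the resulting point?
(6, 0)

Reflection across x-axis: (6, 0) → (6, 0)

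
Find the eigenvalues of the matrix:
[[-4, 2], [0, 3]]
λ = -4 and λ = 3

Characteristic equation: det(A - λI) = 0
λ² - (trace)λ + (det) = 0
λ² - (-1)λ + (-12) = 0
λ² + 1λ - 12 = 0
Solving: λ = -4, 3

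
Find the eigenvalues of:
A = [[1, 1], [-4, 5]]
λ = 3, 3

Solve det(A - λI) = 0. For a 2×2 matrix this is λ² - (trace)λ + det = 0.
trace(A) = 1 + 5 = 6.
det(A) = (1)*(5) - (1)*(-4) = 5 + 4 = 9.
Characteristic equation: λ² - (6)λ + (9) = 0.
Discriminant: (6)² - 4*(9) = 36 - 36 = 0.
Roots: λ = (6 ± √0) / 2 = 3, 3.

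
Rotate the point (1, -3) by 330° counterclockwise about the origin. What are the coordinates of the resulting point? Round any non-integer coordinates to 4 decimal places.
(-0.6340, -3.0981)

Rotation matrix R(θ) = [[cos θ, -sin θ], [sin θ, cos θ]]; for θ = 330°:
R = [[√3/2, 1/2], [-1/2, √3/2]]
Result: R × [1, -3]ᵀ = [√3/2·1 + (1/2)·-3, -1/2·1 + (√3/2)·-3]ᵀ = (-0.6340, -3.0981)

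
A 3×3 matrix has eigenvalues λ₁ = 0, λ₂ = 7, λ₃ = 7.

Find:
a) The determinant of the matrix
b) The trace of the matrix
det = 0, trace = 14

Two standard eigenvalue identities:
- det(A) equals the product of the eigenvalues (counted with multiplicity).
- trace(A) equals the sum of the eigenvalues.
det(A) = (0)*(7)*(7) = 0.
trace(A) = 0 + 7 + 7 = 14.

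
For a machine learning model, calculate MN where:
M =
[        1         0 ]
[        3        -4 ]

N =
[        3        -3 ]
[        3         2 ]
MN =
[        3        -3 ]
[       -3       -17 ]

Matrix multiplication: (MN)[i][j] = sum over k of M[i][k] * N[k][j].
  (MN)[0][0] = (1)*(3) + (0)*(3) = 3
  (MN)[0][1] = (1)*(-3) + (0)*(2) = -3
  (MN)[1][0] = (3)*(3) + (-4)*(3) = -3
  (MN)[1][1] = (3)*(-3) + (-4)*(2) = -17
MN =
[        3        -3 ]
[       -3       -17 ]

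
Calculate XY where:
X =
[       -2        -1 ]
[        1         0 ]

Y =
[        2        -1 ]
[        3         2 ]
XY =
[       -7         0 ]
[        2        -1 ]

Matrix multiplication: (XY)[i][j] = sum over k of X[i][k] * Y[k][j].
  (XY)[0][0] = (-2)*(2) + (-1)*(3) = -7
  (XY)[0][1] = (-2)*(-1) + (-1)*(2) = 0
  (XY)[1][0] = (1)*(2) + (0)*(3) = 2
  (XY)[1][1] = (1)*(-1) + (0)*(2) = -1
XY =
[       -7         0 ]
[        2        -1 ]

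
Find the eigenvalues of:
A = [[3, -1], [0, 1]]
λ = 1, 3

Solve det(A - λI) = 0. For a 2×2 matrix this is λ² - (trace)λ + det = 0.
trace(A) = 3 + 1 = 4.
det(A) = (3)*(1) - (-1)*(0) = 3 - 0 = 3.
Characteristic equation: λ² - (4)λ + (3) = 0.
Discriminant: (4)² - 4*(3) = 16 - 12 = 4.
Roots: λ = (4 ± √4) / 2 = 1, 3.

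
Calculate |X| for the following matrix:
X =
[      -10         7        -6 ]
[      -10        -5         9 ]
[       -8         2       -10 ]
det(X) = -1164

Expand along row 0 (cofactor expansion): det(X) = a*(e*i - f*h) - b*(d*i - f*g) + c*(d*h - e*g), where the 3×3 is [[a, b, c], [d, e, f], [g, h, i]].
Minor M_00 = (-5)*(-10) - (9)*(2) = 50 - 18 = 32.
Minor M_01 = (-10)*(-10) - (9)*(-8) = 100 + 72 = 172.
Minor M_02 = (-10)*(2) - (-5)*(-8) = -20 - 40 = -60.
det(X) = (-10)*(32) - (7)*(172) + (-6)*(-60) = -320 - 1204 + 360 = -1164.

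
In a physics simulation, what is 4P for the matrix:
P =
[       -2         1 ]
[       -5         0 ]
4P =
[       -8         4 ]
[      -20         0 ]

Scalar multiplication is elementwise: (4P)[i][j] = 4 * P[i][j].
  (4P)[0][0] = 4 * (-2) = -8
  (4P)[0][1] = 4 * (1) = 4
  (4P)[1][0] = 4 * (-5) = -20
  (4P)[1][1] = 4 * (0) = 0
4P =
[       -8         4 ]
[      -20         0 ]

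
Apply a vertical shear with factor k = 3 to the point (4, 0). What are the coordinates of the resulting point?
(4, 12)

Shear matrix for vertical shear with factor k = 3:
[[1, 0], [3, 1]]
Result: (4, 0) → (4, 12)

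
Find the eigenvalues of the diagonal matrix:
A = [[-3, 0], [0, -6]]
λ₁ = -3, λ₂ = -6

The characteristic polynomial of A is det(A - λI) = (-3 - λ)(-6 - λ) = 0.
The roots are λ = -3 and λ = -6, so the eigenvalues are the diagonal entries.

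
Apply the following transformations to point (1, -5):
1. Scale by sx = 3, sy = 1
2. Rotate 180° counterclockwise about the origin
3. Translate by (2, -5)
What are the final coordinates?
(-1, 0)

Step 1: Scale → (3, -5)
Step 2: Rotate 180° → (-3, 5)
Step 3: Translate → (-1, 0)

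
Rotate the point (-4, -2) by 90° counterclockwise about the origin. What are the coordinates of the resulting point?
(2, -4)

Rotation matrix R(θ) = [[cos θ, -sin θ], [sin θ, cos θ]]; for θ = 90°:
R = [[0, -1], [1, 0]]
Result: R × [-4, -2]ᵀ = [0·-4 + (-1)·-2, 1·-4 + (0)·-2]ᵀ = (2, -4)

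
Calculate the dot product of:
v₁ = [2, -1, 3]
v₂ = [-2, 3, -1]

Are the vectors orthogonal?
-10, No

The dot product is the sum of products of corresponding components.
v₁·v₂ = (2)*(-2) + (-1)*(3) + (3)*(-1) = -4 - 3 - 3 = -10.
Two vectors are orthogonal iff their dot product is 0; here the dot product is -10, so the vectors are not orthogonal.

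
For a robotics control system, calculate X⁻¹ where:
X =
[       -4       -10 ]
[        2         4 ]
det(X) = 4
X⁻¹ =
[        1       5/2 ]
[     -1/2        -1 ]

For a 2×2 matrix X = [[a, b], [c, d]] with det(X) ≠ 0, X⁻¹ = (1/det(X)) * [[d, -b], [-c, a]].
det(X) = (-4)*(4) - (-10)*(2) = -16 + 20 = 4.
X⁻¹ = (1/4) * [[4, 10], [-2, -4]].
Dividing each entry by 4 and reducing:
X⁻¹ =
[        1       5/2 ]
[     -1/2        -1 ]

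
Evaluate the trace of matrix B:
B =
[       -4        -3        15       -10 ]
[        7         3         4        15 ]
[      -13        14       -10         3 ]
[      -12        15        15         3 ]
tr(B) = -4 + 3 - 10 + 3 = -8

The trace of a square matrix is the sum of its diagonal entries.
Diagonal entries of B: B[0][0] = -4, B[1][1] = 3, B[2][2] = -10, B[3][3] = 3.
tr(B) = -4 + 3 - 10 + 3 = -8.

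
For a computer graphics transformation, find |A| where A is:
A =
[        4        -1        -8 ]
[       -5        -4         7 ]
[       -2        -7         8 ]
det(A) = -174

Expand along row 0 (cofactor expansion): det(A) = a*(e*i - f*h) - b*(d*i - f*g) + c*(d*h - e*g), where the 3×3 is [[a, b, c], [d, e, f], [g, h, i]].
Minor M_00 = (-4)*(8) - (7)*(-7) = -32 + 49 = 17.
Minor M_01 = (-5)*(8) - (7)*(-2) = -40 + 14 = -26.
Minor M_02 = (-5)*(-7) - (-4)*(-2) = 35 - 8 = 27.
det(A) = (4)*(17) - (-1)*(-26) + (-8)*(27) = 68 - 26 - 216 = -174.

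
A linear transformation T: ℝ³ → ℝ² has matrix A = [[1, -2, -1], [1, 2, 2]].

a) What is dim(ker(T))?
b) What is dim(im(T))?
dim(ker) = 1, dim(im) = 2

The two rows are not scalar multiples of one another (no single k satisfies row 2 = k × row 1), so they are linearly independent.
Thus rank(A) = 2.
dim(im(T)) = rank(A) = 2.
By the rank-nullity theorem applied to T: ℝ³ → ℝ², rank(A) + nullity(A) = 3 (the domain dimension), so dim(ker(T)) = 3 - 2 = 1.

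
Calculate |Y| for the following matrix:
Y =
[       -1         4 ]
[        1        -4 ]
det(Y) = 0

For a 2×2 matrix [[a, b], [c, d]], det = a*d - b*c.
det(Y) = (-1)*(-4) - (4)*(1) = 4 - 4 = 0.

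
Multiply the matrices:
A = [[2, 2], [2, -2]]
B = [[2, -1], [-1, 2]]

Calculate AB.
[[2, 2], [6, -6]]

Each entry (i,j) of AB = sum over k of A[i][k]*B[k][j].
(AB)[0][0] = (2)*(2) + (2)*(-1) = 2
(AB)[0][1] = (2)*(-1) + (2)*(2) = 2
(AB)[1][0] = (2)*(2) + (-2)*(-1) = 6
(AB)[1][1] = (2)*(-1) + (-2)*(2) = -6
AB = [[2, 2], [6, -6]]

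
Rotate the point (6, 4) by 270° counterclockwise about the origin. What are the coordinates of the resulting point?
(4, -6)

Rotation matrix R(θ) = [[cos θ, -sin θ], [sin θ, cos θ]]; for θ = 270°:
R = [[0, 1], [-1, 0]]
Result: R × [6, 4]ᵀ = [0·6 + (1)·4, -1·6 + (0)·4]ᵀ = (4, -6)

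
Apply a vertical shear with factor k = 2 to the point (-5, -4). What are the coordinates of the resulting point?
(-5, -14)

Shear matrix for vertical shear with factor k = 2:
[[1, 0], [2, 1]]
Result: (-5, -4) → (-5, -14)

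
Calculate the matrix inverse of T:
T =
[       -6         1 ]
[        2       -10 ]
det(T) = 58
T⁻¹ =
[    -5/29     -1/58 ]
[    -1/29     -3/29 ]

For a 2×2 matrix T = [[a, b], [c, d]] with det(T) ≠ 0, T⁻¹ = (1/det(T)) * [[d, -b], [-c, a]].
det(T) = (-6)*(-10) - (1)*(2) = 60 - 2 = 58.
T⁻¹ = (1/58) * [[-10, -1], [-2, -6]].
Dividing each entry by 58 and reducing:
T⁻¹ =
[    -5/29     -1/58 ]
[    -1/29     -3/29 ]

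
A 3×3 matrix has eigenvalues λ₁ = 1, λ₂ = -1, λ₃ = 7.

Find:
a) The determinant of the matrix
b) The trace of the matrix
det = -7, trace = 7

Two standard eigenvalue identities:
- det(A) equals the product of the eigenvalues (counted with multiplicity).
- trace(A) equals the sum of the eigenvalues.
det(A) = (1)*(-1)*(7) = -7.
trace(A) = 1 - 1 + 7 = 7.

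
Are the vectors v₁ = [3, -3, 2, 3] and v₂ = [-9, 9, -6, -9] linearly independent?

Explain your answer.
No, linearly dependent (v₂ = -3·v₁)

Check whether there is a scalar k with v₂ = k·v₁.
Comparing components, k = -3 satisfies -3·[3, -3, 2, 3] = [-9, 9, -6, -9].
Since v₂ is a scalar multiple of v₁, the two vectors are linearly dependent.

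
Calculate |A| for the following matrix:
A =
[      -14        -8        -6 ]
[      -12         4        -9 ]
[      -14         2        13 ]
det(A) = -3428

Expand along row 0 (cofactor expansion): det(A) = a*(e*i - f*h) - b*(d*i - f*g) + c*(d*h - e*g), where the 3×3 is [[a, b, c], [d, e, f], [g, h, i]].
Minor M_00 = (4)*(13) - (-9)*(2) = 52 + 18 = 70.
Minor M_01 = (-12)*(13) - (-9)*(-14) = -156 - 126 = -282.
Minor M_02 = (-12)*(2) - (4)*(-14) = -24 + 56 = 32.
det(A) = (-14)*(70) - (-8)*(-282) + (-6)*(32) = -980 - 2256 - 192 = -3428.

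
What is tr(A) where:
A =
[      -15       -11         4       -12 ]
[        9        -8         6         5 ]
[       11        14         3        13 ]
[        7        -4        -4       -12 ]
tr(A) = -15 - 8 + 3 - 12 = -32

The trace of a square matrix is the sum of its diagonal entries.
Diagonal entries of A: A[0][0] = -15, A[1][1] = -8, A[2][2] = 3, A[3][3] = -12.
tr(A) = -15 - 8 + 3 - 12 = -32.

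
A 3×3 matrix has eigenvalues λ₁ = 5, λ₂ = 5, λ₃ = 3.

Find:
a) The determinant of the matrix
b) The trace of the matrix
det = 75, trace = 13

Two standard eigenvalue identities:
- det(A) equals the product of the eigenvalues (counted with multiplicity).
- trace(A) equals the sum of the eigenvalues.
det(A) = (5)*(5)*(3) = 75.
trace(A) = 5 + 5 + 3 = 13.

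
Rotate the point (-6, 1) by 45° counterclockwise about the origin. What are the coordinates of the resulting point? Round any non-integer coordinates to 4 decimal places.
(-4.9497, -3.5355)

Rotation matrix R(θ) = [[cos θ, -sin θ], [sin θ, cos θ]]; for θ = 45°:
R = [[√2/2, -√2/2], [√2/2, √2/2]]
Result: R × [-6, 1]ᵀ = [√2/2·-6 + (-√2/2)·1, √2/2·-6 + (√2/2)·1]ᵀ = (-4.9497, -3.5355)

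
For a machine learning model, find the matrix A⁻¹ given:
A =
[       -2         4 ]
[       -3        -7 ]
det(A) = 26
A⁻¹ =
[    -7/26     -2/13 ]
[     3/26     -1/13 ]

For a 2×2 matrix A = [[a, b], [c, d]] with det(A) ≠ 0, A⁻¹ = (1/det(A)) * [[d, -b], [-c, a]].
det(A) = (-2)*(-7) - (4)*(-3) = 14 + 12 = 26.
A⁻¹ = (1/26) * [[-7, -4], [3, -2]].
Dividing each entry by 26 and reducing:
A⁻¹ =
[    -7/26     -2/13 ]
[     3/26     -1/13 ]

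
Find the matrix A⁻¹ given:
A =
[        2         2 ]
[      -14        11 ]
det(A) = 50
A⁻¹ =
[    11/50     -1/25 ]
[     7/25      1/25 ]

For a 2×2 matrix A = [[a, b], [c, d]] with det(A) ≠ 0, A⁻¹ = (1/det(A)) * [[d, -b], [-c, a]].
det(A) = (2)*(11) - (2)*(-14) = 22 + 28 = 50.
A⁻¹ = (1/50) * [[11, -2], [14, 2]].
Dividing each entry by 50 and reducing:
A⁻¹ =
[    11/50     -1/25 ]
[     7/25      1/25 ]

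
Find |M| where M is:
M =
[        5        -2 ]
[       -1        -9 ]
det(M) = -47

For a 2×2 matrix [[a, b], [c, d]], det = a*d - b*c.
det(M) = (5)*(-9) - (-2)*(-1) = -45 - 2 = -47.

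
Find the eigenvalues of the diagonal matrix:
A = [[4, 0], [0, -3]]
λ₁ = 4, λ₂ = -3

The characteristic polynomial of A is det(A - λI) = (4 - λ)(-3 - λ) = 0.
The roots are λ = 4 and λ = -3, so the eigenvalues are the diagonal entries.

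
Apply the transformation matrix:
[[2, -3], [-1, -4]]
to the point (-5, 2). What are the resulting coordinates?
(-16, -3)

Matrix multiplication:
[[2, -3], [-1, -4]] × [-5, 2]ᵀ
= [2×-5 + -3×2, -1×-5 + -4×2]ᵀ
= [-16.0000, -3.0000]ᵀ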